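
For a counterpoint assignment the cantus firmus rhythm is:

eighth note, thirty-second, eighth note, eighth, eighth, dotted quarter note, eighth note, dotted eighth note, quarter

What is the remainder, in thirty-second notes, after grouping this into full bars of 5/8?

7

One bar of 5/8 = 20 thirty-second notes.
Each duration in thirty-second notes: eighth note = 4; thirty-second = 1; eighth note = 4; eighth = 4; eighth = 4; dotted quarter note = 12; eighth note = 4; dotted eighth note = 6; quarter = 8.
Adding: 4 + 1 + 4 + 4 + 4 + 12 + 4 + 6 + 8 = 47.
47 ÷ 20 = 2 complete bars with 7 thirty-second notes remaining.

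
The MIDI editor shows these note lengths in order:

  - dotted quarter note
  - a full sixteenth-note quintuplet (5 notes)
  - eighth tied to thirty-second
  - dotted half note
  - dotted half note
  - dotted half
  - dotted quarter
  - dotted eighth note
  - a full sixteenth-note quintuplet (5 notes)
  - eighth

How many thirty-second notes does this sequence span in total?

127

Working in thirty-second notes: dotted quarter note = 12; a full sixteenth-note quintuplet (5 notes) (five quintuplet sixteenths span one quarter) = 8; eighth tied to thirty-second (eighth + thirty-second) = 5; dotted half note = 24; dotted half note = 24; dotted half = 24; dotted quarter = 12; dotted eighth note = 6; a full sixteenth-note quintuplet (5 notes) (five quintuplet sixteenths span one quarter) = 8; eighth = 4.
Sum: 12 + 8 + 5 + 24 + 24 + 24 + 12 + 6 + 8 + 4 = 127 thirty-second notes.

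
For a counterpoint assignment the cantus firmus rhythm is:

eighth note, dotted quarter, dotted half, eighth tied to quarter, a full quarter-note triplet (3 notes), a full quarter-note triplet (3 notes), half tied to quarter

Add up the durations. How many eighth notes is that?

27

In eighth notes: eighth note = 1; dotted quarter = 3; dotted half = 6; eighth tied to quarter (eighth + quarter) = 3; a full quarter-note triplet (3 notes) (three triplet quarters span one half) = 4; a full quarter-note triplet (3 notes) (three triplet quarters span one half) = 4; half tied to quarter (half + quarter) = 6.
Sum: 1 + 3 + 6 + 3 + 4 + 4 + 6 = 27 eighth notes.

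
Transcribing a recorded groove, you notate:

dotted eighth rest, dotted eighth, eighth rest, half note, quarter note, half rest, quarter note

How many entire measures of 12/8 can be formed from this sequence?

One bar of 12/8 = 24 sixteenth notes.
In sixteenth notes: dotted eighth rest = 3; dotted eighth = 3; eighth rest = 2; half note = 8; quarter note = 4; half rest = 8; quarter note = 4.
Altogether 3 + 3 + 2 + 8 + 4 + 8 + 4 = 32.
32 ÷ 24 = 1 complete bar with 8 left over.

1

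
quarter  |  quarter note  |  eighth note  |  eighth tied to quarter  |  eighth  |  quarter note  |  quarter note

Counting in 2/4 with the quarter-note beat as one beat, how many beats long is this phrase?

One quarter-note beat = 2 eighth notes.
In eighth notes: quarter = 2; quarter note = 2; eighth note = 1; eighth tied to quarter (eighth + quarter) = 3; eighth = 1; quarter note = 2; quarter note = 2.
Altogether 2 + 2 + 1 + 3 + 1 + 2 + 2 = 13.
13 ÷ 2 = 6.5 beats.

6.5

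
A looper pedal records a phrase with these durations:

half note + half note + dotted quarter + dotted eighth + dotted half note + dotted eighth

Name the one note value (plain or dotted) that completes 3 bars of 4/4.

half note

3 bars of 4/4 = 48 sixteenth notes.
Express everything in sixteenth notes: half note = 8; half note = 8; dotted quarter = 6; dotted eighth = 3; dotted half note = 12; dotted eighth = 3.
Adding: 8 + 8 + 6 + 3 + 12 + 3 = 40.
Remaining: 48 − 40 = 8 sixteenth notes, which is a half note.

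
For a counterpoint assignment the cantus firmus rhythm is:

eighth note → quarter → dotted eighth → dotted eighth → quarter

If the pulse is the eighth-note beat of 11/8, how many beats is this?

8

One eighth-note beat = 2 sixteenth notes.
In sixteenth notes: eighth note = 2; quarter = 4; dotted eighth = 3; dotted eighth = 3; quarter = 4.
Adding: 2 + 4 + 3 + 3 + 4 = 16.
16 ÷ 2 = 8 beats.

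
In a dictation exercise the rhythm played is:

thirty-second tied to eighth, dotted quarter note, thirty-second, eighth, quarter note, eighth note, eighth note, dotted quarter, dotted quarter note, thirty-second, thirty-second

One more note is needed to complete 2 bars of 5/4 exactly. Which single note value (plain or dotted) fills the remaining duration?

2 bars of 5/4 = 80 thirty-second notes.
Working in thirty-second notes: thirty-second tied to eighth (thirty-second + eighth) = 5; dotted quarter note = 12; thirty-second = 1; eighth = 4; quarter note = 8; eighth note = 4; eighth note = 4; dotted quarter = 12; dotted quarter note = 12; thirty-second = 1; thirty-second = 1.
Sum: 5 + 12 + 1 + 4 + 8 + 4 + 4 + 12 + 12 + 1 + 1 = 64.
Remaining: 80 − 64 = 16 thirty-second notes, which is a half note.

half note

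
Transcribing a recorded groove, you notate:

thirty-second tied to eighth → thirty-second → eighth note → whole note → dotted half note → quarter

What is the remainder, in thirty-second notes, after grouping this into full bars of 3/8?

One bar of 3/8 = 12 thirty-second notes.
Express everything in thirty-second notes: thirty-second tied to eighth (thirty-second + eighth) = 5; thirty-second = 1; eighth note = 4; whole note = 32; dotted half note = 24; quarter = 8.
Adding: 5 + 1 + 4 + 32 + 24 + 8 = 74.
74 ÷ 12 = 6 complete bars with 2 thirty-second notes remaining.

2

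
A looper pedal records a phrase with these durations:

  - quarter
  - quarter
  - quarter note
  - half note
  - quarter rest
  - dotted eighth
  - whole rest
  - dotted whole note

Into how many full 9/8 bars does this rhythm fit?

One bar of 9/8 = 18 sixteenth notes.
Working in sixteenth notes: quarter = 4; quarter = 4; quarter note = 4; half note = 8; quarter rest = 4; dotted eighth = 3; whole rest = 16; dotted whole note = 24.
Sum: 4 + 4 + 4 + 8 + 4 + 3 + 16 + 24 = 67.
67 ÷ 18 = 3 complete bars with 13 left over.

3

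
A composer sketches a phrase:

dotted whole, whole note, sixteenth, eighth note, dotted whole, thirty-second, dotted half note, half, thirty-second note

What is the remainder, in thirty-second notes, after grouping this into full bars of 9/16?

14

One bar of 9/16 = 18 thirty-second notes.
Express everything in thirty-second notes: dotted whole = 48; whole note = 32; sixteenth = 2; eighth note = 4; dotted whole = 48; thirty-second = 1; dotted half note = 24; half = 16; thirty-second note = 1.
Sum: 48 + 32 + 2 + 4 + 48 + 1 + 24 + 16 + 1 = 176.
176 ÷ 18 = 9 complete bars with 14 thirty-second notes remaining.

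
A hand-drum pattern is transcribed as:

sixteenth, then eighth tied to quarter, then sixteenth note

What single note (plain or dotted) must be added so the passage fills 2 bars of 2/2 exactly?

dotted whole note

2 bars of 2/2 = 32 sixteenth notes.
Express everything in sixteenth notes: sixteenth = 1; eighth tied to quarter (eighth + quarter) = 6; sixteenth note = 1.
Adding: 1 + 6 + 1 = 8.
Remaining: 32 − 8 = 24 sixteenth notes, which is a dotted whole note.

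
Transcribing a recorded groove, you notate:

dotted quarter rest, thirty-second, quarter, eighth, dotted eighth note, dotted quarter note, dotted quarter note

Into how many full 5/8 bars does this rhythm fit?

One bar of 5/8 = 20 thirty-second notes.
Each duration in thirty-second notes: dotted quarter rest = 12; thirty-second = 1; quarter = 8; eighth = 4; dotted eighth note = 6; dotted quarter note = 12; dotted quarter note = 12.
Sum: 12 + 1 + 8 + 4 + 6 + 12 + 12 = 55.
55 ÷ 20 = 2 complete bars with 15 left over.

2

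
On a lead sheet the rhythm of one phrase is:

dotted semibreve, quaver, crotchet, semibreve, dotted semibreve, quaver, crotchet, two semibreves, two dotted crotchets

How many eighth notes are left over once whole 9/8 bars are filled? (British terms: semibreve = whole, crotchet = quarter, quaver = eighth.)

One bar of 9/8 = 9 eighth notes.
Convert each value to eighth notes: dotted semibreve = 12; quaver = 1; crotchet = 2; semibreve = 8; dotted semibreve = 12; quaver = 1; crotchet = 2; semibreve = 8; semibreve = 8; dotted crotchet = 3; dotted crotchet = 3.
Total: 12 + 1 + 2 + 8 + 12 + 1 + 2 + 8 + 8 + 3 + 3 = 60.
60 ÷ 9 = 6 complete bars with 6 eighth notes remaining.

6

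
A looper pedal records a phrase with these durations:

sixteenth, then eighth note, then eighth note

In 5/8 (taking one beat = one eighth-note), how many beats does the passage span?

2.5

One eighth-note beat = 2 sixteenth notes.
In sixteenth notes: sixteenth = 1; eighth note = 2; eighth note = 2.
Altogether 1 + 2 + 2 = 5.
5 ÷ 2 = 2.5 beats.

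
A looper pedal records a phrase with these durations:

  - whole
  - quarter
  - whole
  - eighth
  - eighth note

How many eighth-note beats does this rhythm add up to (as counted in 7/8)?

One eighth-note beat = 2 sixteenth notes.
Working in sixteenth notes: whole = 16; quarter = 4; whole = 16; eighth = 2; eighth note = 2.
Sum: 16 + 4 + 16 + 2 + 2 = 40.
40 ÷ 2 = 20 beats.

20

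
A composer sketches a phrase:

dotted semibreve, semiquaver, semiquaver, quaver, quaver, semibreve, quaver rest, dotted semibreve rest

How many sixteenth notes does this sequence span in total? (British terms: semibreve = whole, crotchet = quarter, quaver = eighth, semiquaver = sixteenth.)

In sixteenth notes: dotted semibreve = 24; semiquaver = 1; semiquaver = 1; quaver = 2; quaver = 2; semibreve = 16; quaver rest = 2; dotted semibreve rest = 24.
Sum: 24 + 1 + 1 + 2 + 2 + 16 + 2 + 24 = 72 sixteenth notes.

72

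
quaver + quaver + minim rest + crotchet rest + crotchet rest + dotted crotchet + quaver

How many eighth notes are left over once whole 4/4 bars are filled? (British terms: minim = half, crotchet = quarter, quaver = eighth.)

6

One bar of 4/4 = 8 eighth notes.
Each duration in eighth notes: quaver = 1; quaver = 1; minim rest = 4; crotchet rest = 2; crotchet rest = 2; dotted crotchet = 3; quaver = 1.
Sum: 1 + 1 + 4 + 2 + 2 + 3 + 1 = 14.
14 ÷ 8 = 1 complete bar with 6 eighth notes remaining.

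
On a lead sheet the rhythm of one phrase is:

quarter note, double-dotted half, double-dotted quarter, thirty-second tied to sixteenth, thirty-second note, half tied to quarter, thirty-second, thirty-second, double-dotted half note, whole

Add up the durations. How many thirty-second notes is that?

140

Each duration in thirty-second notes: quarter note = 8; double-dotted half = 28; double-dotted quarter = 14; thirty-second tied to sixteenth (thirty-second + sixteenth) = 3; thirty-second note = 1; half tied to quarter (half + quarter) = 24; thirty-second = 1; thirty-second = 1; double-dotted half note = 28; whole = 32.
Adding: 8 + 28 + 14 + 3 + 1 + 24 + 1 + 1 + 28 + 32 = 140 thirty-second notes.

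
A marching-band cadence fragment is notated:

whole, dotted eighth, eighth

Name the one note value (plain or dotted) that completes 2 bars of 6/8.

dotted eighth note

2 bars of 6/8 = 24 sixteenth notes.
Each duration in sixteenth notes: whole = 16; dotted eighth = 3; eighth = 2.
Sum: 16 + 3 + 2 = 21.
Remaining: 24 − 21 = 3 sixteenth notes, which is a dotted eighth note.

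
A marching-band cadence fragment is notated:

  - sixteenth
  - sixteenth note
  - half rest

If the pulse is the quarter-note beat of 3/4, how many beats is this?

2.5

One quarter-note beat = 4 sixteenth notes.
Express everything in sixteenth notes: sixteenth = 1; sixteenth note = 1; half rest = 8.
Altogether 1 + 1 + 8 = 10.
10 ÷ 4 = 2.5 beats.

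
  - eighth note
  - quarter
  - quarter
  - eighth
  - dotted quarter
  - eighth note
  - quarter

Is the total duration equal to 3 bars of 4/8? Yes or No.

Yes

One bar of 4/8 = 4 eighth notes, so 3 bars = 12.
Express everything in eighth notes: eighth note = 1; quarter = 2; quarter = 2; eighth = 1; dotted quarter = 3; eighth note = 1; quarter = 2.
Adding: 1 + 2 + 2 + 1 + 3 + 1 + 2 = 12.
12 equals 12, so the answer is Yes.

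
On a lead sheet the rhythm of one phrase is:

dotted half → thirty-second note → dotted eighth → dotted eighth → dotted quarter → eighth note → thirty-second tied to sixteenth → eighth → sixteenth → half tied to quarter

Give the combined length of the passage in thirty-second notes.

Working in thirty-second notes: dotted half = 24; thirty-second note = 1; dotted eighth = 6; dotted eighth = 6; dotted quarter = 12; eighth note = 4; thirty-second tied to sixteenth (thirty-second + sixteenth) = 3; eighth = 4; sixteenth = 2; half tied to quarter (half + quarter) = 24.
Total: 24 + 1 + 6 + 6 + 12 + 4 + 3 + 4 + 2 + 24 = 86 thirty-second notes.

86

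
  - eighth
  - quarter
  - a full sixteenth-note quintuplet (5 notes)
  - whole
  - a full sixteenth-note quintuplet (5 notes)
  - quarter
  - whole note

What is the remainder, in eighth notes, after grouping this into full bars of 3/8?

One bar of 3/8 = 3 eighth notes.
Convert each value to eighth notes: eighth = 1; quarter = 2; a full sixteenth-note quintuplet (5 notes) (five quintuplet sixteenths span one quarter) = 2; whole = 8; a full sixteenth-note quintuplet (5 notes) (five quintuplet sixteenths span one quarter) = 2; quarter = 2; whole note = 8.
Sum: 1 + 2 + 2 + 8 + 2 + 2 + 8 = 25.
25 ÷ 3 = 8 complete bars with 1 eighth note remaining.

1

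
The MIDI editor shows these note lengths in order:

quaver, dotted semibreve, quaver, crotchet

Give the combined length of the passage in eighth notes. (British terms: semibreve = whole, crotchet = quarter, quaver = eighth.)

16

Each duration in eighth notes: quaver = 1; dotted semibreve = 12; quaver = 1; crotchet = 2.
Adding: 1 + 12 + 1 + 2 = 16 eighth notes.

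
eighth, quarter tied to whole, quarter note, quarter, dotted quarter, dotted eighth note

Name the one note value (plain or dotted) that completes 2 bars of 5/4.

sixteenth note

2 bars of 5/4 = 40 sixteenth notes.
Working in sixteenth notes: eighth = 2; quarter tied to whole (quarter + whole) = 20; quarter note = 4; quarter = 4; dotted quarter = 6; dotted eighth note = 3.
Total: 2 + 20 + 4 + 4 + 6 + 3 = 39.
Remaining: 40 − 39 = 1 sixteenth note, which is a sixteenth note.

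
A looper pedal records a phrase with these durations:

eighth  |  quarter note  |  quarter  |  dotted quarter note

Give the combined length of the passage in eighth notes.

Convert each value to eighth notes: eighth = 1; quarter note = 2; quarter = 2; dotted quarter note = 3.
Altogether 1 + 2 + 2 + 3 = 8 eighth notes.

8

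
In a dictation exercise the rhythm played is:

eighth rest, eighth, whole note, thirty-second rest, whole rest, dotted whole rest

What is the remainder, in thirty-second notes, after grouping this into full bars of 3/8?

1

One bar of 3/8 = 12 thirty-second notes.
In thirty-second notes: eighth rest = 4; eighth = 4; whole note = 32; thirty-second rest = 1; whole rest = 32; dotted whole rest = 48.
Total: 4 + 4 + 32 + 1 + 32 + 48 = 121.
121 ÷ 12 = 10 complete bars with 1 thirty-second note remaining.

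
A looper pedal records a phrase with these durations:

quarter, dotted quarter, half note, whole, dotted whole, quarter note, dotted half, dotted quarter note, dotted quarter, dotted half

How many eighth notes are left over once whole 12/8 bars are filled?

1

One bar of 12/8 = 12 eighth notes.
In eighth notes: quarter = 2; dotted quarter = 3; half note = 4; whole = 8; dotted whole = 12; quarter note = 2; dotted half = 6; dotted quarter note = 3; dotted quarter = 3; dotted half = 6.
Sum: 2 + 3 + 4 + 8 + 12 + 2 + 6 + 3 + 3 + 6 = 49.
49 ÷ 12 = 4 complete bars with 1 eighth note remaining.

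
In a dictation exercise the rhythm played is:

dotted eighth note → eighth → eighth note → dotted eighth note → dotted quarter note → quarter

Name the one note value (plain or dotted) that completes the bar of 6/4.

quarter note

The bar of 6/4 = 24 sixteenth notes.
Each duration in sixteenth notes: dotted eighth note = 3; eighth = 2; eighth note = 2; dotted eighth note = 3; dotted quarter note = 6; quarter = 4.
Sum: 3 + 2 + 2 + 3 + 6 + 4 = 20.
Remaining: 24 − 20 = 4 sixteenth notes, which is a quarter note.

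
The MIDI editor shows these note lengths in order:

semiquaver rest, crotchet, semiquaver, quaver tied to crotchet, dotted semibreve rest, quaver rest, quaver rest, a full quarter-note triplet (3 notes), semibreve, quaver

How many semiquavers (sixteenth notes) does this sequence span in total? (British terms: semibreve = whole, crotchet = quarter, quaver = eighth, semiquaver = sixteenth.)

In sixteenth notes: semiquaver rest = 1; crotchet = 4; semiquaver = 1; quaver tied to crotchet (quaver + crotchet) = 6; dotted semibreve rest = 24; quaver rest = 2; quaver rest = 2; a full quarter-note triplet (3 notes) (three triplet quarters span one half) = 8; semibreve = 16; quaver = 2.
Altogether 1 + 4 + 1 + 6 + 24 + 2 + 2 + 8 + 16 + 2 = 66 sixteenth notes.

66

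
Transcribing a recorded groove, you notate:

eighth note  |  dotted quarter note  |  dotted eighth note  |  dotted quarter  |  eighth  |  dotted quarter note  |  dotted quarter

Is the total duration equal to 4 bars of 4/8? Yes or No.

No

One bar of 4/8 = 8 sixteenth notes, so 4 bars = 32.
Convert each value to sixteenth notes: eighth note = 2; dotted quarter note = 6; dotted eighth note = 3; dotted quarter = 6; eighth = 2; dotted quarter note = 6; dotted quarter = 6.
Total: 2 + 6 + 3 + 6 + 2 + 6 + 6 = 31.
31 falls short of 32, so the answer is No.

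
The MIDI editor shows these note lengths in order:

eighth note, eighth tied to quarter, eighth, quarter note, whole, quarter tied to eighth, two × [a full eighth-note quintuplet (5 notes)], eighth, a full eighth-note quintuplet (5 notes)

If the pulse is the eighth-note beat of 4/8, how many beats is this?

One eighth-note beat = 2 sixteenth notes.
Express everything in sixteenth notes: eighth note = 2; eighth tied to quarter (eighth + quarter) = 6; eighth = 2; quarter note = 4; whole = 16; quarter tied to eighth (quarter + eighth) = 6; a full eighth-note quintuplet (5 notes) (five quintuplet eighths span one half) = 8; a full eighth-note quintuplet (5 notes) (five quintuplet eighths span one half) = 8; eighth = 2; a full eighth-note quintuplet (5 notes) (five quintuplet eighths span one half) = 8.
Altogether 2 + 6 + 2 + 4 + 16 + 6 + 8 + 8 + 2 + 8 = 62.
62 ÷ 2 = 31 beats.

31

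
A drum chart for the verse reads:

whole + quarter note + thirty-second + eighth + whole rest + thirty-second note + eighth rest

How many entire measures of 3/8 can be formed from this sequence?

One bar of 3/8 = 12 thirty-second notes.
Each duration in thirty-second notes: whole = 32; quarter note = 8; thirty-second = 1; eighth = 4; whole rest = 32; thirty-second note = 1; eighth rest = 4.
Total: 32 + 8 + 1 + 4 + 32 + 1 + 4 = 82.
82 ÷ 12 = 6 complete bars with 10 left over.

6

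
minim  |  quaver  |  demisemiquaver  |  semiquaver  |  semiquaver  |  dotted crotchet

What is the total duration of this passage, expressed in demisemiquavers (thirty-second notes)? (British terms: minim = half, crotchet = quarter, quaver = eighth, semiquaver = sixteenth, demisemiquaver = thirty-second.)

Convert each value to thirty-second notes: minim = 16; quaver = 4; demisemiquaver = 1; semiquaver = 2; semiquaver = 2; dotted crotchet = 12.
Total: 16 + 4 + 1 + 2 + 2 + 12 = 37 thirty-second notes.

37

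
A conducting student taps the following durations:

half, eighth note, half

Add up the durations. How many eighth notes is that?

Working in eighth notes: half = 4; eighth note = 1; half = 4.
Altogether 4 + 1 + 4 = 9 eighth notes.

9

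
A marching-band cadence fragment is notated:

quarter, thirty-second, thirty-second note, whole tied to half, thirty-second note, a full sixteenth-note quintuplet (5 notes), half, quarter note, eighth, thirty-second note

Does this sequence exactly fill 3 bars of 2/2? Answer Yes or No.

One bar of 2/2 = 32 thirty-second notes, so 3 bars = 96.
In thirty-second notes: quarter = 8; thirty-second = 1; thirty-second note = 1; whole tied to half (whole + half) = 48; thirty-second note = 1; a full sixteenth-note quintuplet (5 notes) (five quintuplet sixteenths span one quarter) = 8; half = 16; quarter note = 8; eighth = 4; thirty-second note = 1.
Sum: 8 + 1 + 1 + 48 + 1 + 8 + 16 + 8 + 4 + 1 = 96.
96 equals 96, so the answer is Yes.

Yes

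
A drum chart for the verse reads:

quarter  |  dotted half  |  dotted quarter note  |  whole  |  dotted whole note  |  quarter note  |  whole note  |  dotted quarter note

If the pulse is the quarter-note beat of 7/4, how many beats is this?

22

One quarter-note beat = 2 eighth notes.
Express everything in eighth notes: quarter = 2; dotted half = 6; dotted quarter note = 3; whole = 8; dotted whole note = 12; quarter note = 2; whole note = 8; dotted quarter note = 3.
Total: 2 + 6 + 3 + 8 + 12 + 2 + 8 + 3 = 44.
44 ÷ 2 = 22 beats.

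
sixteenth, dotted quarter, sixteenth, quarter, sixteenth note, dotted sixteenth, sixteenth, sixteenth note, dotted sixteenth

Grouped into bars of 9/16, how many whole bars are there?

2

One bar of 9/16 = 18 thirty-second notes.
Each duration in thirty-second notes: sixteenth = 2; dotted quarter = 12; sixteenth = 2; quarter = 8; sixteenth note = 2; dotted sixteenth = 3; sixteenth = 2; sixteenth note = 2; dotted sixteenth = 3.
Adding: 2 + 12 + 2 + 8 + 2 + 3 + 2 + 2 + 3 = 36.
36 ÷ 18 = 2 complete bars with 0 left over.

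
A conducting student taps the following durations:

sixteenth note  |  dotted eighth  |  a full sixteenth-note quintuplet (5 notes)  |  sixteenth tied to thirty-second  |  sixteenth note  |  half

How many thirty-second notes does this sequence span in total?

Express everything in thirty-second notes: sixteenth note = 2; dotted eighth = 6; a full sixteenth-note quintuplet (5 notes) (five quintuplet sixteenths span one quarter) = 8; sixteenth tied to thirty-second (sixteenth + thirty-second) = 3; sixteenth note = 2; half = 16.
Total: 2 + 6 + 8 + 3 + 2 + 16 = 37 thirty-second notes.

37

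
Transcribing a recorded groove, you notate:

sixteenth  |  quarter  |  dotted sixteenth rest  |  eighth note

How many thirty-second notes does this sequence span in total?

17

Convert each value to thirty-second notes: sixteenth = 2; quarter = 8; dotted sixteenth rest = 3; eighth note = 4.
Total: 2 + 8 + 3 + 4 = 17 thirty-second notes.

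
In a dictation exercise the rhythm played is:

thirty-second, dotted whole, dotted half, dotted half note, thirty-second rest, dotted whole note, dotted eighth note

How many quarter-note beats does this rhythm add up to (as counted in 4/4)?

One quarter-note beat = 8 thirty-second notes.
Each duration in thirty-second notes: thirty-second = 1; dotted whole = 48; dotted half = 24; dotted half note = 24; thirty-second rest = 1; dotted whole note = 48; dotted eighth note = 6.
Sum: 1 + 48 + 24 + 24 + 1 + 48 + 6 = 152.
152 ÷ 8 = 19 beats.

19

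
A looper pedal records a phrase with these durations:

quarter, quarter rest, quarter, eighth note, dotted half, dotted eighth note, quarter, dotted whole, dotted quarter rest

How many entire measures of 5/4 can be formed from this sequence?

3

One bar of 5/4 = 20 sixteenth notes.
Convert each value to sixteenth notes: quarter = 4; quarter rest = 4; quarter = 4; eighth note = 2; dotted half = 12; dotted eighth note = 3; quarter = 4; dotted whole = 24; dotted quarter rest = 6.
Total: 4 + 4 + 4 + 2 + 12 + 3 + 4 + 24 + 6 = 63.
63 ÷ 20 = 3 complete bars with 3 left over.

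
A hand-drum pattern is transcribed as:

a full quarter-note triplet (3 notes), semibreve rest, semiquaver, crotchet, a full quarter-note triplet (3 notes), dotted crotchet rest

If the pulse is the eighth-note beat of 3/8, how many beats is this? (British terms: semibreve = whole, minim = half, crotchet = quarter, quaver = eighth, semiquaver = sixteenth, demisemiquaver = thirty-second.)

21.5

One eighth-note beat = 2 sixteenth notes.
Convert each value to sixteenth notes: a full quarter-note triplet (3 notes) (three triplet quarters span one half) = 8; semibreve rest = 16; semiquaver = 1; crotchet = 4; a full quarter-note triplet (3 notes) (three triplet quarters span one half) = 8; dotted crotchet rest = 6.
Total: 8 + 16 + 1 + 4 + 8 + 6 = 43.
43 ÷ 2 = 21.5 beats.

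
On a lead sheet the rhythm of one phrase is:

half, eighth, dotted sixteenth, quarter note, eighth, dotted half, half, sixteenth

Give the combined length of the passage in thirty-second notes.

Express everything in thirty-second notes: half = 16; eighth = 4; dotted sixteenth = 3; quarter note = 8; eighth = 4; dotted half = 24; half = 16; sixteenth = 2.
Altogether 16 + 4 + 3 + 8 + 4 + 24 + 16 + 2 = 77 thirty-second notes.

77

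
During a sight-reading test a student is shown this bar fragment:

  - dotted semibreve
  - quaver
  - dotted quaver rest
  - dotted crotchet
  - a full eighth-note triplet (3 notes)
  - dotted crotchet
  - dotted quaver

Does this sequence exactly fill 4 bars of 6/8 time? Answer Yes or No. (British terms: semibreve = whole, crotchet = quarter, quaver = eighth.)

One bar of 6/8 = 12 sixteenth notes, so 4 bars = 48.
In sixteenth notes: dotted semibreve = 24; quaver = 2; dotted quaver rest = 3; dotted crotchet = 6; a full eighth-note triplet (3 notes) (three triplet eighths span one quarter) = 4; dotted crotchet = 6; dotted quaver = 3.
Adding: 24 + 2 + 3 + 6 + 4 + 6 + 3 = 48.
48 equals 48, so the answer is Yes.

Yes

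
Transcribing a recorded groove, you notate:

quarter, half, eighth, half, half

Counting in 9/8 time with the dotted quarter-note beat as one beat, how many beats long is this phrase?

5

One dotted quarter-note beat = 3 eighth notes.
Express everything in eighth notes: quarter = 2; half = 4; eighth = 1; half = 4; half = 4.
Adding: 2 + 4 + 1 + 4 + 4 = 15.
15 ÷ 3 = 5 beats.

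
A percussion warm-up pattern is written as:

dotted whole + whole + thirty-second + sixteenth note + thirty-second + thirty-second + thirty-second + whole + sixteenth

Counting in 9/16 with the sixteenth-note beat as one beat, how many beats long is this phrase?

60

One sixteenth-note beat = 2 thirty-second notes.
Express everything in thirty-second notes: dotted whole = 48; whole = 32; thirty-second = 1; sixteenth note = 2; thirty-second = 1; thirty-second = 1; thirty-second = 1; whole = 32; sixteenth = 2.
Adding: 48 + 32 + 1 + 2 + 1 + 1 + 1 + 32 + 2 = 120.
120 ÷ 2 = 60 beats.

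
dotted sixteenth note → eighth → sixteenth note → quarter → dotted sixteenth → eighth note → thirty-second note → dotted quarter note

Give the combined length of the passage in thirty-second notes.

37

Each duration in thirty-second notes: dotted sixteenth note = 3; eighth = 4; sixteenth note = 2; quarter = 8; dotted sixteenth = 3; eighth note = 4; thirty-second note = 1; dotted quarter note = 12.
Altogether 3 + 4 + 2 + 8 + 3 + 4 + 1 + 12 = 37 thirty-second notes.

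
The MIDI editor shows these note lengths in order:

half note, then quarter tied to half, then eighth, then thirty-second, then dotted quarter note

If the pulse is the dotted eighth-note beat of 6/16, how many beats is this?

9.5

One dotted eighth-note beat = 6 thirty-second notes.
Convert each value to thirty-second notes: half note = 16; quarter tied to half (quarter + half) = 24; eighth = 4; thirty-second = 1; dotted quarter note = 12.
Sum: 16 + 24 + 4 + 1 + 12 = 57.
57 ÷ 6 = 9.5 beats.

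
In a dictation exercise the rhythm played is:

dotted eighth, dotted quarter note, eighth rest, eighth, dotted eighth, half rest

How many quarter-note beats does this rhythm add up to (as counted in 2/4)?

One quarter-note beat = 4 sixteenth notes.
Each duration in sixteenth notes: dotted eighth = 3; dotted quarter note = 6; eighth rest = 2; eighth = 2; dotted eighth = 3; half rest = 8.
Adding: 3 + 6 + 2 + 2 + 3 + 8 = 24.
24 ÷ 4 = 6 beats.

6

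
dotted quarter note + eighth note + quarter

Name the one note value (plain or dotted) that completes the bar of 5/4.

half note

The bar of 5/4 = 10 eighth notes.
Convert each value to eighth notes: dotted quarter note = 3; eighth note = 1; quarter = 2.
Adding: 3 + 1 + 2 = 6.
Remaining: 10 − 6 = 4 eighth notes, which is a half note.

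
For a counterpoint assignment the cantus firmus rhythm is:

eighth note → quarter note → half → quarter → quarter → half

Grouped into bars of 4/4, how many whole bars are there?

One bar of 4/4 = 8 eighth notes.
Express everything in eighth notes: eighth note = 1; quarter note = 2; half = 4; quarter = 2; quarter = 2; half = 4.
Sum: 1 + 2 + 4 + 2 + 2 + 4 = 15.
15 ÷ 8 = 1 complete bar with 7 left over.

1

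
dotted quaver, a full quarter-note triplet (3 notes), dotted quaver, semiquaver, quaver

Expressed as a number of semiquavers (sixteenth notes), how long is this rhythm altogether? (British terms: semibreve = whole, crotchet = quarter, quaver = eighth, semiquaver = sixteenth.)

17

Working in sixteenth notes: dotted quaver = 3; a full quarter-note triplet (3 notes) (three triplet quarters span one half) = 8; dotted quaver = 3; semiquaver = 1; quaver = 2.
Sum: 3 + 8 + 3 + 1 + 2 = 17 sixteenth notes.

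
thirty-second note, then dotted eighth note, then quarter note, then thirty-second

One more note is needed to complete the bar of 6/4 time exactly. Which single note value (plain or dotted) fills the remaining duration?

The bar of 6/4 = 48 thirty-second notes.
Express everything in thirty-second notes: thirty-second note = 1; dotted eighth note = 6; quarter note = 8; thirty-second = 1.
Sum: 1 + 6 + 8 + 1 = 16.
Remaining: 48 − 16 = 32 thirty-second notes, which is a whole note.

whole note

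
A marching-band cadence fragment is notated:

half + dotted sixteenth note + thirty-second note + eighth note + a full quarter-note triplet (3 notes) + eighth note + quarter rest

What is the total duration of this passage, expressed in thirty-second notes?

In thirty-second notes: half = 16; dotted sixteenth note = 3; thirty-second note = 1; eighth note = 4; a full quarter-note triplet (3 notes) (three triplet quarters span one half) = 16; eighth note = 4; quarter rest = 8.
Sum: 16 + 3 + 1 + 4 + 16 + 4 + 8 = 52 thirty-second notes.

52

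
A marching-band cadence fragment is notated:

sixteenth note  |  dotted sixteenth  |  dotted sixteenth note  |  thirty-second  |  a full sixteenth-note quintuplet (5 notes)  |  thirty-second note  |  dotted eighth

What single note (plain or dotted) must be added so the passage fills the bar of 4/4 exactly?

quarter note

The bar of 4/4 = 32 thirty-second notes.
Each duration in thirty-second notes: sixteenth note = 2; dotted sixteenth = 3; dotted sixteenth note = 3; thirty-second = 1; a full sixteenth-note quintuplet (5 notes) (five quintuplet sixteenths span one quarter) = 8; thirty-second note = 1; dotted eighth = 6.
Adding: 2 + 3 + 3 + 1 + 8 + 1 + 6 = 24.
Remaining: 32 − 24 = 8 thirty-second notes, which is a quarter note.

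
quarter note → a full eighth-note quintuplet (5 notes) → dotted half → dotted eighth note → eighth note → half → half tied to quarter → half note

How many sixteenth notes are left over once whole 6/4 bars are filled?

One bar of 6/4 = 24 sixteenth notes.
Express everything in sixteenth notes: quarter note = 4; a full eighth-note quintuplet (5 notes) (five quintuplet eighths span one half) = 8; dotted half = 12; dotted eighth note = 3; eighth note = 2; half = 8; half tied to quarter (half + quarter) = 12; half note = 8.
Sum: 4 + 8 + 12 + 3 + 2 + 8 + 12 + 8 = 57.
57 ÷ 24 = 2 complete bars with 9 sixteenth notes remaining.

9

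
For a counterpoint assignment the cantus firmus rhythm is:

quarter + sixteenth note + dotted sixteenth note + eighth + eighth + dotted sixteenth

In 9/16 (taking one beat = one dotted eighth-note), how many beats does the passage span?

4

One dotted eighth-note beat = 6 thirty-second notes.
Express everything in thirty-second notes: quarter = 8; sixteenth note = 2; dotted sixteenth note = 3; eighth = 4; eighth = 4; dotted sixteenth = 3.
Sum: 8 + 2 + 3 + 4 + 4 + 3 = 24.
24 ÷ 6 = 4 beats.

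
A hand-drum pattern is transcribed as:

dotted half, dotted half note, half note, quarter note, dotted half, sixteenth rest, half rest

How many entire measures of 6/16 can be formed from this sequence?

9

One bar of 6/16 = 6 sixteenth notes.
Working in sixteenth notes: dotted half = 12; dotted half note = 12; half note = 8; quarter note = 4; dotted half = 12; sixteenth rest = 1; half rest = 8.
Altogether 12 + 12 + 8 + 4 + 12 + 1 + 8 = 57.
57 ÷ 6 = 9 complete bars with 3 left over.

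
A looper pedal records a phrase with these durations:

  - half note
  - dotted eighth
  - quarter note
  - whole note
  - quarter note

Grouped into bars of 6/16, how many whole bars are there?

One bar of 6/16 = 6 sixteenth notes.
Convert each value to sixteenth notes: half note = 8; dotted eighth = 3; quarter note = 4; whole note = 16; quarter note = 4.
Sum: 8 + 3 + 4 + 16 + 4 = 35.
35 ÷ 6 = 5 complete bars with 5 left over.

5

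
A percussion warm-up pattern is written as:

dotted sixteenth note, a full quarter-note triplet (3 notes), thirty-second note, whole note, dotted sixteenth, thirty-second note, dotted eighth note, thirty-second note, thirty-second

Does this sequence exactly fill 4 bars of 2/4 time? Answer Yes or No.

One bar of 2/4 = 16 thirty-second notes, so 4 bars = 64.
Express everything in thirty-second notes: dotted sixteenth note = 3; a full quarter-note triplet (3 notes) (three triplet quarters span one half) = 16; thirty-second note = 1; whole note = 32; dotted sixteenth = 3; thirty-second note = 1; dotted eighth note = 6; thirty-second note = 1; thirty-second = 1.
Adding: 3 + 16 + 1 + 32 + 3 + 1 + 6 + 1 + 1 = 64.
64 equals 64, so the answer is Yes.

Yes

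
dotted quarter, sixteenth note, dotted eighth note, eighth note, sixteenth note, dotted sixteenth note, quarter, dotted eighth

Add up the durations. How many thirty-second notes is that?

43

Convert each value to thirty-second notes: dotted quarter = 12; sixteenth note = 2; dotted eighth note = 6; eighth note = 4; sixteenth note = 2; dotted sixteenth note = 3; quarter = 8; dotted eighth = 6.
Adding: 12 + 2 + 6 + 4 + 2 + 3 + 8 + 6 = 43 thirty-second notes.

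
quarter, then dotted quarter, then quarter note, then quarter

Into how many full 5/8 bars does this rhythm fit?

1

One bar of 5/8 = 5 eighth notes.
Each duration in eighth notes: quarter = 2; dotted quarter = 3; quarter note = 2; quarter = 2.
Adding: 2 + 3 + 2 + 2 = 9.
9 ÷ 5 = 1 complete bar with 4 left over.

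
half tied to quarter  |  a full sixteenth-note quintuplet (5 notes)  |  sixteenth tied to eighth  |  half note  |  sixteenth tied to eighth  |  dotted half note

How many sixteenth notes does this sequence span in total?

Working in sixteenth notes: half tied to quarter (half + quarter) = 12; a full sixteenth-note quintuplet (5 notes) (five quintuplet sixteenths span one quarter) = 4; sixteenth tied to eighth (sixteenth + eighth) = 3; half note = 8; sixteenth tied to eighth (sixteenth + eighth) = 3; dotted half note = 12.
Sum: 12 + 4 + 3 + 8 + 3 + 12 = 42 sixteenth notes.

42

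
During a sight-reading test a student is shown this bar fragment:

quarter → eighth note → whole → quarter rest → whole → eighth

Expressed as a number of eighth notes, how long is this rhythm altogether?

22

Express everything in eighth notes: quarter = 2; eighth note = 1; whole = 8; quarter rest = 2; whole = 8; eighth = 1.
Sum: 2 + 1 + 8 + 2 + 8 + 1 = 22 eighth notes.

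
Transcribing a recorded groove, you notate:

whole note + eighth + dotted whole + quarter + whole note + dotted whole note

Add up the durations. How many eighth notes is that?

Working in eighth notes: whole note = 8; eighth = 1; dotted whole = 12; quarter = 2; whole note = 8; dotted whole note = 12.
Total: 8 + 1 + 12 + 2 + 8 + 12 = 43 eighth notes.

43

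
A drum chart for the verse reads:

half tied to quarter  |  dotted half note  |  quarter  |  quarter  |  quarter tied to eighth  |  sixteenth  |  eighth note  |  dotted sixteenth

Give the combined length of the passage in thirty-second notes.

85

Convert each value to thirty-second notes: half tied to quarter (half + quarter) = 24; dotted half note = 24; quarter = 8; quarter = 8; quarter tied to eighth (quarter + eighth) = 12; sixteenth = 2; eighth note = 4; dotted sixteenth = 3.
Sum: 24 + 24 + 8 + 8 + 12 + 2 + 4 + 3 = 85 thirty-second notes.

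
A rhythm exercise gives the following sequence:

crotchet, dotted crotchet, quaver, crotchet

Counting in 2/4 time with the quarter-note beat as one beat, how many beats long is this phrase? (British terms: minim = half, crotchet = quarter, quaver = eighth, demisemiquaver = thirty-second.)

4

One quarter-note beat = 2 eighth notes.
In eighth notes: crotchet = 2; dotted crotchet = 3; quaver = 1; crotchet = 2.
Altogether 2 + 3 + 1 + 2 = 8.
8 ÷ 2 = 4 beats.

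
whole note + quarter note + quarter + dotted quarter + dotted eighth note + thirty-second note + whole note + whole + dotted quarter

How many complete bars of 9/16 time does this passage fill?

One bar of 9/16 = 18 thirty-second notes.
In thirty-second notes: whole note = 32; quarter note = 8; quarter = 8; dotted quarter = 12; dotted eighth note = 6; thirty-second note = 1; whole note = 32; whole = 32; dotted quarter = 12.
Sum: 32 + 8 + 8 + 12 + 6 + 1 + 32 + 32 + 12 = 143.
143 ÷ 18 = 7 complete bars with 17 left over.

7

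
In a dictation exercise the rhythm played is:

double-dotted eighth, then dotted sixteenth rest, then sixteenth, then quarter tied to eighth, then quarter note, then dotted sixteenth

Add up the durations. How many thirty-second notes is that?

35

Each duration in thirty-second notes: double-dotted eighth = 7; dotted sixteenth rest = 3; sixteenth = 2; quarter tied to eighth (quarter + eighth) = 12; quarter note = 8; dotted sixteenth = 3.
Adding: 7 + 3 + 2 + 12 + 8 + 3 = 35 thirty-second notes.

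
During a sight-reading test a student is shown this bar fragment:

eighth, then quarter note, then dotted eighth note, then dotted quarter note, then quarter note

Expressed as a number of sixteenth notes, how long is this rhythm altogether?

Express everything in sixteenth notes: eighth = 2; quarter note = 4; dotted eighth note = 3; dotted quarter note = 6; quarter note = 4.
Adding: 2 + 4 + 3 + 6 + 4 = 19 sixteenth notes.

19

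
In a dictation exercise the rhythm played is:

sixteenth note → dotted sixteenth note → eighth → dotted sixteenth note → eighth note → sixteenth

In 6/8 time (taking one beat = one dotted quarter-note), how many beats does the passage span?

One dotted quarter-note beat = 12 thirty-second notes.
Express everything in thirty-second notes: sixteenth note = 2; dotted sixteenth note = 3; eighth = 4; dotted sixteenth note = 3; eighth note = 4; sixteenth = 2.
Altogether 2 + 3 + 4 + 3 + 4 + 2 = 18.
18 ÷ 12 = 1.5 beats.

1.5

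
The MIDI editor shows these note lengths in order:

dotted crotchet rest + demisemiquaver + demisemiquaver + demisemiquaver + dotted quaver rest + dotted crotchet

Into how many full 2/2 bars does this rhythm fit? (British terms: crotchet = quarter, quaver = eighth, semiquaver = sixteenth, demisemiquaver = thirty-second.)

1

One bar of 2/2 = 32 thirty-second notes.
Express everything in thirty-second notes: dotted crotchet rest = 12; demisemiquaver = 1; demisemiquaver = 1; demisemiquaver = 1; dotted quaver rest = 6; dotted crotchet = 12.
Sum: 12 + 1 + 1 + 1 + 6 + 12 = 33.
33 ÷ 32 = 1 complete bar with 1 left over.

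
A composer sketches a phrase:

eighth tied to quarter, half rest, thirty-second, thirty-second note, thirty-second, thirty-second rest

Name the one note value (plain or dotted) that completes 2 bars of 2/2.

2 bars of 2/2 = 64 thirty-second notes.
Convert each value to thirty-second notes: eighth tied to quarter (eighth + quarter) = 12; half rest = 16; thirty-second = 1; thirty-second note = 1; thirty-second = 1; thirty-second rest = 1.
Total: 12 + 16 + 1 + 1 + 1 + 1 = 32.
Remaining: 64 − 32 = 32 thirty-second notes, which is a whole note.

whole note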